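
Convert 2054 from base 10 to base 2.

Using repeated division by 2:
2054 ÷ 2 = 1027 remainder 0
1027 ÷ 2 = 513 remainder 1
513 ÷ 2 = 256 remainder 1
256 ÷ 2 = 128 remainder 0
128 ÷ 2 = 64 remainder 0
64 ÷ 2 = 32 remainder 0
32 ÷ 2 = 16 remainder 0
16 ÷ 2 = 8 remainder 0
8 ÷ 2 = 4 remainder 0
4 ÷ 2 = 2 remainder 0
2 ÷ 2 = 1 remainder 0
1 ÷ 2 = 0 remainder 1
Reading remainders bottom to top: 100000000110



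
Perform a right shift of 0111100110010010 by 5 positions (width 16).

Original: 0111100110010010 (decimal 31122)
Shift right by 5 positions
Drop the 5 low bits; fill with zeros on the left
Result: 0000001111001100 (decimal 972)
Equivalent: 31122 >> 5 = 31122 ÷ 2^5 = 972



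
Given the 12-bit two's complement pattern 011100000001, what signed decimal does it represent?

Binary: 011100000001
Sign bit: 0 (non-negative)
Read directly as an unsigned value:
011100000001 = 1024 + 512 + 256 + 1 = 1793
Value: 1793



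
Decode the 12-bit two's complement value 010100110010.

Binary: 010100110010
Sign bit: 0 (non-negative)
Read directly as an unsigned value:
010100110010 = 1024 + 256 + 32 + 16 + 2 = 1330
Value: 1330



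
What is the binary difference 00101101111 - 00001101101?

Method 1 - Direct subtraction (column by column from the right: bit − bit − borrow-in; if negative, add 2 and borrow 1 from the next column):
borrow: 00000000000
        00101101111
-       00001101101
-------------------
        00100000010

Method 2 - Add two's complement:
Two's complement of 00001101101: invert → 11110010010, add 1 → 11110010011
  00101101111
+ 11110010011
-------------
 100100000010  (end carry out of the top bit = 1)
Discarding the end carry: 00100000010
Decimal check:
  00101101111 = 256 + 64 + 32 + 8 + 4 + 2 + 1 = 367
  00001101101 = 64 + 32 + 8 + 4 + 1 = 109
  367 - 109 = 258, and 00100000010 = 256 + 2 = 258 ✓



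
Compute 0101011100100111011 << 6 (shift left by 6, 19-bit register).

Original: 0101011100100111011 (decimal 178491)
Shift left by 6 positions
Append 6 zeros on the right and drop the 6 high bits that overflow the 19-bit width
Result: 1100100111011000000 (decimal 413376)
Equivalent: 178491 << 6 = 178491 × 2^6 = 11423424, truncated to 19 bits = 413376



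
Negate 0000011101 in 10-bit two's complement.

Original: 0000011101
Step 1 - Invert all bits: 1111100010
Step 2 - Add 1: 1111100011
Verification: 0000011101 + 1111100011 = 10000000000; discarding the end carry (carry out of the top bit) leaves the 10-bit value 0000000000, as required for x + (-x)



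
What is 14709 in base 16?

Using repeated division by 16 (digits 10–15 are A–F):
14709 ÷ 16 = 919 remainder 5
919 ÷ 16 = 57 remainder 7
57 ÷ 16 = 3 remainder 9
3 ÷ 16 = 0 remainder 3
Reading remainders bottom to top: 3975



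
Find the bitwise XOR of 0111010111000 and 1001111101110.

XOR: 1 when bits differ
  0111010111000
^ 1001111101110
---------------
  1110101010110
Decimal: 3768 ^ 5102 = 7510



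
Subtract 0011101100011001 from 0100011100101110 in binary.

Method 1 - Direct subtraction (column by column from the right: bit − bit − borrow-in; if negative, add 2 and borrow 1 from the next column):
borrow: 0111000000100010
        0100011100101110
-       0011101100011001
------------------------
        0000110000010101

Method 2 - Add two's complement:
Two's complement of 0011101100011001: invert → 1100010011100110, add 1 → 1100010011100111
  0100011100101110
+ 1100010011100111
------------------
 10000110000010101  (end carry out of the top bit = 1)
Discarding the end carry: 0000110000010101
Decimal check:
  0100011100101110 = 16384 + 1024 + 512 + 256 + 32 + 8 + 4 + 2 = 18222
  0011101100011001 = 8192 + 4096 + 2048 + 512 + 256 + 16 + 8 + 1 = 15129
  18222 - 15129 = 3093, and 0000110000010101 = 2048 + 1024 + 16 + 4 + 1 = 3093 ✓



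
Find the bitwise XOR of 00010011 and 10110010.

XOR: 1 when bits differ
  00010011
^ 10110010
----------
  10100001
Decimal: 19 ^ 178 = 161



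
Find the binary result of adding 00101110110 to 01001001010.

Add column by column from the right: bit + bit + carry-in; write the sum mod 2, carry 1 when the sum is 2 or 3.
carry:  00011111100
        00101110110
+       01001001010
-------------------
       001111000000
(the carry out of the leftmost column, 0, becomes the leading bit)
Decimal check:
  00101110110 = 256 + 64 + 32 + 16 + 4 + 2 = 374
  01001001010 = 512 + 64 + 8 + 2 = 586
  374 + 586 = 960, and 001111000000 = 512 + 256 + 128 + 64 = 960 ✓



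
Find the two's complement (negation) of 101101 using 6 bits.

Original (sign bit 1, negative): 101101
Step 1 - Invert all bits: 010010
Step 2 - Add 1: 010011
Verification: 101101 + 010011 = 1000000; discarding the end carry (carry out of the top bit) leaves the 6-bit value 000000, as required for x + (-x)



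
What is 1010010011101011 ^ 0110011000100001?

XOR: 1 when bits differ
  1010010011101011
^ 0110011000100001
------------------
  1100001011001010
Decimal: 42219 ^ 26145 = 49866



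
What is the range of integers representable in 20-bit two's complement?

For 20-bit two's complement:
Minimum: -2^19 = -524288
Maximum: 2^19 - 1 = 524287



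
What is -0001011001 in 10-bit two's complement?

Original: 0001011001
Step 1 - Invert all bits: 1110100110
Step 2 - Add 1: 1110100111
Verification: 0001011001 + 1110100111 = 10000000000; discarding the end carry (carry out of the top bit) leaves the 10-bit value 0000000000, as required for x + (-x)



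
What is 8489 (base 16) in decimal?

Expand by place value (powers of 16):
8489 = 8 × 16^3 + 4 × 16^2 + 8 × 16^1 + 9 × 16^0
= 8 × 4096 + 4 × 256 + 8 × 16 + 9 × 1
= 32768 + 1024 + 128 + 9
= 33929



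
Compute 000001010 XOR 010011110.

XOR: 1 when bits differ
  000001010
^ 010011110
-----------
  010010100
Decimal: 10 ^ 158 = 148



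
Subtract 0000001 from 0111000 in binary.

Method 1 - Direct subtraction (column by column from the right: bit − bit − borrow-in; if negative, add 2 and borrow 1 from the next column):
borrow: 0001110
        0111000
-       0000001
---------------
        0110111

Method 2 - Add two's complement:
Two's complement of 0000001: invert → 1111110, add 1 → 1111111
  0111000
+ 1111111
---------
 10110111  (end carry out of the top bit = 1)
Discarding the end carry: 0110111
Decimal check:
  0111000 = 32 + 16 + 8 = 56
  0000001 = 1
  56 - 1 = 55, and 0110111 = 32 + 16 + 4 + 2 + 1 = 55 ✓



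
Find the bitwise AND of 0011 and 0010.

AND: 1 only when both bits are 1
  0011
& 0010
------
  0010
Decimal: 3 & 2 = 2



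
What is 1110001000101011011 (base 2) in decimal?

Sum of powers of 2 for each 1-bit:
2^0 + 2^1 + 2^3 + 2^4 + 2^6 + 2^8 + 2^12 + 2^16 + 2^17 + 2^18
= 1 + 2 + 8 + 16 + 64 + 256 + 4096 + 65536 + 131072 + 262144
= 463195



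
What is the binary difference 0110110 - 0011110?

Method 1 - Direct subtraction (column by column from the right: bit − bit − borrow-in; if negative, add 2 and borrow 1 from the next column):
borrow: 0110000
        0110110
-       0011110
---------------
        0011000

Method 2 - Add two's complement:
Two's complement of 0011110: invert → 1100001, add 1 → 1100010
  0110110
+ 1100010
---------
 10011000  (end carry out of the top bit = 1)
Discarding the end carry: 0011000
Decimal check:
  0110110 = 32 + 16 + 4 + 2 = 54
  0011110 = 16 + 8 + 4 + 2 = 30
  54 - 30 = 24, and 0011000 = 16 + 8 = 24 ✓



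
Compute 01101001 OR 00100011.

OR: 1 when either bit is 1
  01101001
| 00100011
----------
  01101011
Decimal: 105 | 35 = 107



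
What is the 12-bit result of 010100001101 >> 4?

Original: 010100001101 (decimal 1293)
Shift right by 4 positions
Drop the 4 low bits; fill with zeros on the left
Result: 000001010000 (decimal 80)
Equivalent: 1293 >> 4 = 1293 ÷ 2^4 = 80



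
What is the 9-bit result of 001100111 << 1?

Original: 001100111 (decimal 103)
Shift left by 1 position
Append 1 zero on the right
Result: 011001110 (decimal 206)
Equivalent: 103 << 1 = 103 × 2^1 = 206



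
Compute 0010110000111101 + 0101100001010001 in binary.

Add column by column from the right: bit + bit + carry-in; write the sum mod 2, carry 1 when the sum is 2 or 3.
carry:  1111000011100010
        0010110000111101
+       0101100001010001
------------------------
       01000010010001110
(the carry out of the leftmost column, 0, becomes the leading bit)
Decimal check:
  0010110000111101 = 8192 + 2048 + 1024 + 32 + 16 + 8 + 4 + 1 = 11325
  0101100001010001 = 16384 + 4096 + 2048 + 64 + 16 + 1 = 22609
  11325 + 22609 = 33934, and 01000010010001110 = 32768 + 1024 + 128 + 8 + 4 + 2 = 33934 ✓



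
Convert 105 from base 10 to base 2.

Using repeated division by 2:
105 ÷ 2 = 52 remainder 1
52 ÷ 2 = 26 remainder 0
26 ÷ 2 = 13 remainder 0
13 ÷ 2 = 6 remainder 1
6 ÷ 2 = 3 remainder 0
3 ÷ 2 = 1 remainder 1
1 ÷ 2 = 0 remainder 1
Reading remainders bottom to top: 1101001



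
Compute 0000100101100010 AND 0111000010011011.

AND: 1 only when both bits are 1
  0000100101100010
& 0111000010011011
------------------
  0000000000000010
Decimal: 2402 & 28827 = 2



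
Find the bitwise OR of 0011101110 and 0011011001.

OR: 1 when either bit is 1
  0011101110
| 0011011001
------------
  0011111111
Decimal: 238 | 217 = 255



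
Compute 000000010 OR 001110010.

OR: 1 when either bit is 1
  000000010
| 001110010
-----------
  001110010
Decimal: 2 | 114 = 114



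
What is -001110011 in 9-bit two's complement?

Original: 001110011
Step 1 - Invert all bits: 110001100
Step 2 - Add 1: 110001101
Verification: 001110011 + 110001101 = 1000000000; discarding the end carry (carry out of the top bit) leaves the 9-bit value 000000000, as required for x + (-x)



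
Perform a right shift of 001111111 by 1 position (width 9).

Original: 001111111 (decimal 127)
Shift right by 1 position
Drop the 1 low bit; fill with zero on the left
Result: 000111111 (decimal 63)
Equivalent: 127 >> 1 = 127 ÷ 2^1 = 63



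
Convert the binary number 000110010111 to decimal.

Sum of powers of 2 for each 1-bit:
2^0 + 2^1 + 2^2 + 2^4 + 2^7 + 2^8
= 1 + 2 + 4 + 16 + 128 + 256
= 407



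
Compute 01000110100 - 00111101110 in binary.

Method 1 - Direct subtraction (column by column from the right: bit − bit − borrow-in; if negative, add 2 and borrow 1 from the next column):
borrow: 01110011100
        01000110100
-       00111101110
-------------------
        00001000110

Method 2 - Add two's complement:
Two's complement of 00111101110: invert → 11000010001, add 1 → 11000010010
  01000110100
+ 11000010010
-------------
 100001000110  (end carry out of the top bit = 1)
Discarding the end carry: 00001000110
Decimal check:
  01000110100 = 512 + 32 + 16 + 4 = 564
  00111101110 = 256 + 128 + 64 + 32 + 8 + 4 + 2 = 494
  564 - 494 = 70, and 00001000110 = 64 + 4 + 2 = 70 ✓



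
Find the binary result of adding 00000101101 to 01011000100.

Add column by column from the right: bit + bit + carry-in; write the sum mod 2, carry 1 when the sum is 2 or 3.
carry:  00000011000
        00000101101
+       01011000100
-------------------
       001011110001
(the carry out of the leftmost column, 0, becomes the leading bit)
Decimal check:
  00000101101 = 32 + 8 + 4 + 1 = 45
  01011000100 = 512 + 128 + 64 + 4 = 708
  45 + 708 = 753, and 001011110001 = 512 + 128 + 64 + 32 + 16 + 1 = 753 ✓



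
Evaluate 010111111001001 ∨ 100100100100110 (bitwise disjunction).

OR: 1 when either bit is 1
  010111111001001
| 100100100100110
-----------------
  110111111101111
Decimal: 12233 | 18726 = 28655



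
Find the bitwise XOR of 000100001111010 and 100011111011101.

XOR: 1 when bits differ
  000100001111010
^ 100011111011101
-----------------
  100111110100111
Decimal: 2170 ^ 18397 = 20391



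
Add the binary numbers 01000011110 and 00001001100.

Add column by column from the right: bit + bit + carry-in; write the sum mod 2, carry 1 when the sum is 2 or 3.
carry:  00000111000
        01000011110
+       00001001100
-------------------
       001001101010
(the carry out of the leftmost column, 0, becomes the leading bit)
Decimal check:
  01000011110 = 512 + 16 + 8 + 4 + 2 = 542
  00001001100 = 64 + 8 + 4 = 76
  542 + 76 = 618, and 001001101010 = 512 + 64 + 32 + 8 + 2 = 618 ✓



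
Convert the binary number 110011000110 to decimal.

Sum of powers of 2 for each 1-bit:
2^1 + 2^2 + 2^6 + 2^7 + 2^10 + 2^11
= 2 + 4 + 64 + 128 + 1024 + 2048
= 3270



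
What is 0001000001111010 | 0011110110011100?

OR: 1 when either bit is 1
  0001000001111010
| 0011110110011100
------------------
  0011110111111110
Decimal: 4218 | 15772 = 15870



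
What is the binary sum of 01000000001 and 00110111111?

Add column by column from the right: bit + bit + carry-in; write the sum mod 2, carry 1 when the sum is 2 or 3.
carry:  00001111110
        01000000001
+       00110111111
-------------------
       001111000000
(the carry out of the leftmost column, 0, becomes the leading bit)
Decimal check:
  01000000001 = 512 + 1 = 513
  00110111111 = 256 + 128 + 32 + 16 + 8 + 4 + 2 + 1 = 447
  513 + 447 = 960, and 001111000000 = 512 + 256 + 128 + 64 = 960 ✓



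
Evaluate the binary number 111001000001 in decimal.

Sum of powers of 2 for each 1-bit:
2^0 + 2^6 + 2^9 + 2^10 + 2^11
= 1 + 64 + 512 + 1024 + 2048
= 3649



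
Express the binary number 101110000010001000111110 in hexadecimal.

Group into 4-bit nibbles from right:
  1011 = B
  1000 = 8
  0010 = 2
  0010 = 2
  0011 = 3
  1110 = E
Result: B8223E



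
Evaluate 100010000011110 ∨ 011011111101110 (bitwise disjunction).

OR: 1 when either bit is 1
  100010000011110
| 011011111101110
-----------------
  111011111111110
Decimal: 17438 | 14318 = 30718



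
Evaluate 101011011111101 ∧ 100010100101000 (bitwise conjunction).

AND: 1 only when both bits are 1
  101011011111101
& 100010100101000
-----------------
  100010000101000
Decimal: 22269 & 17704 = 17448



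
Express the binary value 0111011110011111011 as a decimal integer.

Sum of powers of 2 for each 1-bit:
2^0 + 2^1 + 2^3 + 2^4 + 2^5 + 2^6 + 2^7 + 2^10 + 2^11 + 2^12 + 2^13 + 2^15 + 2^16 + 2^17
= 1 + 2 + 8 + 16 + 32 + 64 + 128 + 1024 + 2048 + 4096 + 8192 + 32768 + 65536 + 131072
= 244987



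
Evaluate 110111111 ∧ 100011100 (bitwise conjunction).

AND: 1 only when both bits are 1
  110111111
& 100011100
-----------
  100011100
Decimal: 447 & 284 = 284



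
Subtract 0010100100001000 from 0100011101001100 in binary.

Method 1 - Direct subtraction (column by column from the right: bit − bit − borrow-in; if negative, add 2 and borrow 1 from the next column):
borrow: 0111000000000000
        0100011101001100
-       0010100100001000
------------------------
        0001111001000100

Method 2 - Add two's complement:
Two's complement of 0010100100001000: invert → 1101011011110111, add 1 → 1101011011111000
  0100011101001100
+ 1101011011111000
------------------
 10001111001000100  (end carry out of the top bit = 1)
Discarding the end carry: 0001111001000100
Decimal check:
  0100011101001100 = 16384 + 1024 + 512 + 256 + 64 + 8 + 4 = 18252
  0010100100001000 = 8192 + 2048 + 256 + 8 = 10504
  18252 - 10504 = 7748, and 0001111001000100 = 4096 + 2048 + 1024 + 512 + 64 + 4 = 7748 ✓



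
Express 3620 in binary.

Using repeated division by 2:
3620 ÷ 2 = 1810 remainder 0
1810 ÷ 2 = 905 remainder 0
905 ÷ 2 = 452 remainder 1
452 ÷ 2 = 226 remainder 0
226 ÷ 2 = 113 remainder 0
113 ÷ 2 = 56 remainder 1
56 ÷ 2 = 28 remainder 0
28 ÷ 2 = 14 remainder 0
14 ÷ 2 = 7 remainder 0
7 ÷ 2 = 3 remainder 1
3 ÷ 2 = 1 remainder 1
1 ÷ 2 = 0 remainder 1
Reading remainders bottom to top: 111000100100



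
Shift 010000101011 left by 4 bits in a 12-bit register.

Original: 010000101011 (decimal 1067)
Shift left by 4 positions
Append 4 zeros on the right and drop the 4 high bits that overflow the 12-bit width
Result: 001010110000 (decimal 688)
Equivalent: 1067 << 4 = 1067 × 2^4 = 17072, truncated to 12 bits = 688



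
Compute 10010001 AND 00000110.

AND: 1 only when both bits are 1
  10010001
& 00000110
----------
  00000000
Decimal: 145 & 6 = 0



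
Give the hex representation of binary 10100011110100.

Group into 4-bit nibbles from right:
  0010 = 2
  1000 = 8
  1111 = F
  0100 = 4
Result: 28F4



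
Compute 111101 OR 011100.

OR: 1 when either bit is 1
  111101
| 011100
--------
  111101
Decimal: 61 | 28 = 61



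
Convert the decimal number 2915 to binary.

Using repeated division by 2:
2915 ÷ 2 = 1457 remainder 1
1457 ÷ 2 = 728 remainder 1
728 ÷ 2 = 364 remainder 0
364 ÷ 2 = 182 remainder 0
182 ÷ 2 = 91 remainder 0
91 ÷ 2 = 45 remainder 1
45 ÷ 2 = 22 remainder 1
22 ÷ 2 = 11 remainder 0
11 ÷ 2 = 5 remainder 1
5 ÷ 2 = 2 remainder 1
2 ÷ 2 = 1 remainder 0
1 ÷ 2 = 0 remainder 1
Reading remainders bottom to top: 101101100011



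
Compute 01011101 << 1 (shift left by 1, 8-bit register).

Original: 01011101 (decimal 93)
Shift left by 1 position
Append 1 zero on the right
Result: 10111010 (decimal 186)
Equivalent: 93 << 1 = 93 × 2^1 = 186



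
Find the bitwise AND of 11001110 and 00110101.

AND: 1 only when both bits are 1
  11001110
& 00110101
----------
  00000100
Decimal: 206 & 53 = 4



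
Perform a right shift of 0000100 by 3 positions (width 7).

Original: 0000100 (decimal 4)
Shift right by 3 positions
Drop the 3 low bits; fill with zeros on the left
Result: 0000000 (decimal 0)
Equivalent: 4 >> 3 = 4 ÷ 2^3 = 0



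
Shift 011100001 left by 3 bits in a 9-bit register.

Original: 011100001 (decimal 225)
Shift left by 3 positions
Append 3 zeros on the right and drop the 3 high bits that overflow the 9-bit width
Result: 100001000 (decimal 264)
Equivalent: 225 << 3 = 225 × 2^3 = 1800, truncated to 9 bits = 264



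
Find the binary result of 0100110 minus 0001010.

Method 1 - Direct subtraction (column by column from the right: bit − bit − borrow-in; if negative, add 2 and borrow 1 from the next column):
borrow: 0110000
        0100110
-       0001010
---------------
        0011100

Method 2 - Add two's complement:
Two's complement of 0001010: invert → 1110101, add 1 → 1110110
  0100110
+ 1110110
---------
 10011100  (end carry out of the top bit = 1)
Discarding the end carry: 0011100
Decimal check:
  0100110 = 32 + 4 + 2 = 38
  0001010 = 8 + 2 = 10
  38 - 10 = 28, and 0011100 = 16 + 8 + 4 = 28 ✓



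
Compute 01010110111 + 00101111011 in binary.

Add column by column from the right: bit + bit + carry-in; write the sum mod 2, carry 1 when the sum is 2 or 3.
carry:  11111111110
        01010110111
+       00101111011
-------------------
       010000110010
(the carry out of the leftmost column, 0, becomes the leading bit)
Decimal check:
  01010110111 = 512 + 128 + 32 + 16 + 4 + 2 + 1 = 695
  00101111011 = 256 + 64 + 32 + 16 + 8 + 2 + 1 = 379
  695 + 379 = 1074, and 010000110010 = 1024 + 32 + 16 + 2 = 1074 ✓



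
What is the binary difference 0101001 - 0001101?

Method 1 - Direct subtraction (column by column from the right: bit − bit − borrow-in; if negative, add 2 and borrow 1 from the next column):
borrow: 0111000
        0101001
-       0001101
---------------
        0011100

Method 2 - Add two's complement:
Two's complement of 0001101: invert → 1110010, add 1 → 1110011
  0101001
+ 1110011
---------
 10011100  (end carry out of the top bit = 1)
Discarding the end carry: 0011100
Decimal check:
  0101001 = 32 + 8 + 1 = 41
  0001101 = 8 + 4 + 1 = 13
  41 - 13 = 28, and 0011100 = 16 + 8 + 4 = 28 ✓



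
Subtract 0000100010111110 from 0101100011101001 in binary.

Method 1 - Direct subtraction (column by column from the right: bit − bit − borrow-in; if negative, add 2 and borrow 1 from the next column):
borrow: 0000000001111100
        0101100011101001
-       0000100010111110
------------------------
        0101000000101011

Method 2 - Add two's complement:
Two's complement of 0000100010111110: invert → 1111011101000001, add 1 → 1111011101000010
  0101100011101001
+ 1111011101000010
------------------
 10101000000101011  (end carry out of the top bit = 1)
Discarding the end carry: 0101000000101011
Decimal check:
  0101100011101001 = 16384 + 4096 + 2048 + 128 + 64 + 32 + 8 + 1 = 22761
  0000100010111110 = 2048 + 128 + 32 + 16 + 8 + 4 + 2 = 2238
  22761 - 2238 = 20523, and 0101000000101011 = 16384 + 4096 + 32 + 8 + 2 + 1 = 20523 ✓



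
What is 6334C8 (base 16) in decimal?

Expand by place value (powers of 16):
Digit values: C = 12
6334C8 = 6 × 16^5 + 3 × 16^4 + 3 × 16^3 + 4 × 16^2 + 12 × 16^1 + 8 × 16^0
= 6 × 1048576 + 3 × 65536 + 3 × 4096 + 4 × 256 + 12 × 16 + 8 × 1
= 6291456 + 196608 + 12288 + 1024 + 192 + 8
= 6501576



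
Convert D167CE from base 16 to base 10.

Expand by place value (powers of 16):
Digit values: D = 13, C = 12, E = 14
D167CE = 13 × 16^5 + 1 × 16^4 + 6 × 16^3 + 7 × 16^2 + 12 × 16^1 + 14 × 16^0
= 13 × 1048576 + 1 × 65536 + 6 × 4096 + 7 × 256 + 12 × 16 + 14 × 1
= 13631488 + 65536 + 24576 + 1792 + 192 + 14
= 13723598



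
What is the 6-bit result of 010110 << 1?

Original: 010110 (decimal 22)
Shift left by 1 position
Append 1 zero on the right
Result: 101100 (decimal 44)
Equivalent: 22 << 1 = 22 × 2^1 = 44



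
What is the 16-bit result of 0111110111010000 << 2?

Original: 0111110111010000 (decimal 32208)
Shift left by 2 positions
Append 2 zeros on the right and drop the 2 high bits that overflow the 16-bit width
Result: 1111011101000000 (decimal 63296)
Equivalent: 32208 << 2 = 32208 × 2^2 = 128832, truncated to 16 bits = 63296



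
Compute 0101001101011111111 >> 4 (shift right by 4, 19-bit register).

Original: 0101001101011111111 (decimal 170751)
Shift right by 4 positions
Drop the 4 low bits; fill with zeros on the left
Result: 0000010100110101111 (decimal 10671)
Equivalent: 170751 >> 4 = 170751 ÷ 2^4 = 10671



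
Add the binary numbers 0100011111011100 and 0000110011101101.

Add column by column from the right: bit + bit + carry-in; write the sum mod 2, carry 1 when the sum is 2 or 3.
carry:  0001111111111000
        0100011111011100
+       0000110011101101
------------------------
       00101010011001001
(the carry out of the leftmost column, 0, becomes the leading bit)
Decimal check:
  0100011111011100 = 16384 + 1024 + 512 + 256 + 128 + 64 + 16 + 8 + 4 = 18396
  0000110011101101 = 2048 + 1024 + 128 + 64 + 32 + 8 + 4 + 1 = 3309
  18396 + 3309 = 21705, and 00101010011001001 = 16384 + 4096 + 1024 + 128 + 64 + 8 + 1 = 21705 ✓



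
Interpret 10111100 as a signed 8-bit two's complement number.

Binary: 10111100
Sign bit: 1 (negative)
Invert: 01000011
Add 1:  01000100
Magnitude: 01000100 = 64 + 4 = 68
Value: -68



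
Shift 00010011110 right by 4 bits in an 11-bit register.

Original: 00010011110 (decimal 158)
Shift right by 4 positions
Drop the 4 low bits; fill with zeros on the left
Result: 00000001001 (decimal 9)
Equivalent: 158 >> 4 = 158 ÷ 2^4 = 9



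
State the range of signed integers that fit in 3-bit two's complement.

For 3-bit two's complement:
Minimum: -2^2 = -4
Maximum: 2^2 - 1 = 3



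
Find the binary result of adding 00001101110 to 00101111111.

Add column by column from the right: bit + bit + carry-in; write the sum mod 2, carry 1 when the sum is 2 or 3.
carry:  00011111100
        00001101110
+       00101111111
-------------------
       000111101101
(the carry out of the leftmost column, 0, becomes the leading bit)
Decimal check:
  00001101110 = 64 + 32 + 8 + 4 + 2 = 110
  00101111111 = 256 + 64 + 32 + 16 + 8 + 4 + 2 + 1 = 383
  110 + 383 = 493, and 000111101101 = 256 + 128 + 64 + 32 + 8 + 4 + 1 = 493 ✓



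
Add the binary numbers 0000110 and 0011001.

Add column by column from the right: bit + bit + carry-in; write the sum mod 2, carry 1 when the sum is 2 or 3.
carry:  0000000
        0000110
+       0011001
---------------
       00011111
(the carry out of the leftmost column, 0, becomes the leading bit)
Decimal check:
  0000110 = 4 + 2 = 6
  0011001 = 16 + 8 + 1 = 25
  6 + 25 = 31, and 00011111 = 16 + 8 + 4 + 2 + 1 = 31 ✓



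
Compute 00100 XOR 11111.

XOR: 1 when bits differ
  00100
^ 11111
-------
  11011
Decimal: 4 ^ 31 = 27



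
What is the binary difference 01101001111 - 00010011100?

Method 1 - Direct subtraction (column by column from the right: bit − bit − borrow-in; if negative, add 2 and borrow 1 from the next column):
borrow: 00101100000
        01101001111
-       00010011100
-------------------
        01010110011

Method 2 - Add two's complement:
Two's complement of 00010011100: invert → 11101100011, add 1 → 11101100100
  01101001111
+ 11101100100
-------------
 101010110011  (end carry out of the top bit = 1)
Discarding the end carry: 01010110011
Decimal check:
  01101001111 = 512 + 256 + 64 + 8 + 4 + 2 + 1 = 847
  00010011100 = 128 + 16 + 8 + 4 = 156
  847 - 156 = 691, and 01010110011 = 512 + 128 + 32 + 16 + 2 + 1 = 691 ✓



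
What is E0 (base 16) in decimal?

Expand by place value (powers of 16):
Digit values: E = 14
E0 = 14 × 16^1 + 0 × 16^0
= 14 × 16 + 0 × 1
= 224 + 0
= 224



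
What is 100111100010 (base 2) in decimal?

Sum of powers of 2 for each 1-bit:
2^1 + 2^5 + 2^6 + 2^7 + 2^8 + 2^11
= 2 + 32 + 64 + 128 + 256 + 2048
= 2530



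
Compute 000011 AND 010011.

AND: 1 only when both bits are 1
  000011
& 010011
--------
  000011
Decimal: 3 & 19 = 3



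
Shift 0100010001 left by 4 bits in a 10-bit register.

Original: 0100010001 (decimal 273)
Shift left by 4 positions
Append 4 zeros on the right and drop the 4 high bits that overflow the 10-bit width
Result: 0100010000 (decimal 272)
Equivalent: 273 << 4 = 273 × 2^4 = 4368, truncated to 10 bits = 272



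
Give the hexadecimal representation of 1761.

Using repeated division by 16 (digits 10–15 are A–F):
1761 ÷ 16 = 110 remainder 1
110 ÷ 16 = 6 remainder 14 (E)
6 ÷ 16 = 0 remainder 6
Reading remainders bottom to top: 6E1



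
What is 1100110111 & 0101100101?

AND: 1 only when both bits are 1
  1100110111
& 0101100101
------------
  0100100101
Decimal: 823 & 357 = 293



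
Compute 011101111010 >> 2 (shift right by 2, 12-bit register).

Original: 011101111010 (decimal 1914)
Shift right by 2 positions
Drop the 2 low bits; fill with zeros on the left
Result: 000111011110 (decimal 478)
Equivalent: 1914 >> 2 = 1914 ÷ 2^2 = 478



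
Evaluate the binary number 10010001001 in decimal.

Sum of powers of 2 for each 1-bit:
2^0 + 2^3 + 2^7 + 2^10
= 1 + 8 + 128 + 1024
= 1161



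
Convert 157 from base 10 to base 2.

Using repeated division by 2:
157 ÷ 2 = 78 remainder 1
78 ÷ 2 = 39 remainder 0
39 ÷ 2 = 19 remainder 1
19 ÷ 2 = 9 remainder 1
9 ÷ 2 = 4 remainder 1
4 ÷ 2 = 2 remainder 0
2 ÷ 2 = 1 remainder 0
1 ÷ 2 = 0 remainder 1
Reading remainders bottom to top: 10011101



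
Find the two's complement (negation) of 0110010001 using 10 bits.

Original: 0110010001
Step 1 - Invert all bits: 1001101110
Step 2 - Add 1: 1001101111
Verification: 0110010001 + 1001101111 = 10000000000; discarding the end carry (carry out of the top bit) leaves the 10-bit value 0000000000, as required for x + (-x)



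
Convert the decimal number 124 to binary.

Using repeated division by 2:
124 ÷ 2 = 62 remainder 0
62 ÷ 2 = 31 remainder 0
31 ÷ 2 = 15 remainder 1
15 ÷ 2 = 7 remainder 1
7 ÷ 2 = 3 remainder 1
3 ÷ 2 = 1 remainder 1
1 ÷ 2 = 0 remainder 1
Reading remainders bottom to top: 1111100



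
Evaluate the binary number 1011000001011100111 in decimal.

Sum of powers of 2 for each 1-bit:
2^0 + 2^1 + 2^2 + 2^5 + 2^6 + 2^7 + 2^9 + 2^15 + 2^16 + 2^18
= 1 + 2 + 4 + 32 + 64 + 128 + 512 + 32768 + 65536 + 262144
= 361191



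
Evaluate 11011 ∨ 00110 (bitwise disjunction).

OR: 1 when either bit is 1
  11011
| 00110
-------
  11111
Decimal: 27 | 6 = 31



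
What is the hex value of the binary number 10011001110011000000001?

Group into 4-bit nibbles from right:
  0100 = 4
  1100 = C
  1110 = E
  0110 = 6
  0000 = 0
  0001 = 1
Result: 4CE601



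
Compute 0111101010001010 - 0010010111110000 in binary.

Method 1 - Direct subtraction (column by column from the right: bit − bit − borrow-in; if negative, add 2 and borrow 1 from the next column):
borrow: 0000101111100000
        0111101010001010
-       0010010111110000
------------------------
        0101010010011010

Method 2 - Add two's complement:
Two's complement of 0010010111110000: invert → 1101101000001111, add 1 → 1101101000010000
  0111101010001010
+ 1101101000010000
------------------
 10101010010011010  (end carry out of the top bit = 1)
Discarding the end carry: 0101010010011010
Decimal check:
  0111101010001010 = 16384 + 8192 + 4096 + 2048 + 512 + 128 + 8 + 2 = 31370
  0010010111110000 = 8192 + 1024 + 256 + 128 + 64 + 32 + 16 = 9712
  31370 - 9712 = 21658, and 0101010010011010 = 16384 + 4096 + 1024 + 128 + 16 + 8 + 2 = 21658 ✓



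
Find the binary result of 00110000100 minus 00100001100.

Method 1 - Direct subtraction (column by column from the right: bit − bit − borrow-in; if negative, add 2 and borrow 1 from the next column):
borrow: 00011110000
        00110000100
-       00100001100
-------------------
        00001111000

Method 2 - Add two's complement:
Two's complement of 00100001100: invert → 11011110011, add 1 → 11011110100
  00110000100
+ 11011110100
-------------
 100001111000  (end carry out of the top bit = 1)
Discarding the end carry: 00001111000
Decimal check:
  00110000100 = 256 + 128 + 4 = 388
  00100001100 = 256 + 8 + 4 = 268
  388 - 268 = 120, and 00001111000 = 64 + 32 + 16 + 8 = 120 ✓



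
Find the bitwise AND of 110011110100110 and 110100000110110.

AND: 1 only when both bits are 1
  110011110100110
& 110100000110110
-----------------
  110000000100110
Decimal: 26534 & 26678 = 24614



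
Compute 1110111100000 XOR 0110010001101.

XOR: 1 when bits differ
  1110111100000
^ 0110010001101
---------------
  1000101101101
Decimal: 7648 ^ 3213 = 4461



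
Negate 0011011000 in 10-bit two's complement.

Original: 0011011000
Step 1 - Invert all bits: 1100100111
Step 2 - Add 1: 1100101000
Verification: 0011011000 + 1100101000 = 10000000000; discarding the end carry (carry out of the top bit) leaves the 10-bit value 0000000000, as required for x + (-x)



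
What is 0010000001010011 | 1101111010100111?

OR: 1 when either bit is 1
  0010000001010011
| 1101111010100111
------------------
  1111111011110111
Decimal: 8275 | 56999 = 65271



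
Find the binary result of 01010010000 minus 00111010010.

Method 1 - Direct subtraction (column by column from the right: bit − bit − borrow-in; if negative, add 2 and borrow 1 from the next column):
borrow: 01111111100
        01010010000
-       00111010010
-------------------
        00010111110

Method 2 - Add two's complement:
Two's complement of 00111010010: invert → 11000101101, add 1 → 11000101110
  01010010000
+ 11000101110
-------------
 100010111110  (end carry out of the top bit = 1)
Discarding the end carry: 00010111110
Decimal check:
  01010010000 = 512 + 128 + 16 = 656
  00111010010 = 256 + 128 + 64 + 16 + 2 = 466
  656 - 466 = 190, and 00010111110 = 128 + 32 + 16 + 8 + 4 + 2 = 190 ✓



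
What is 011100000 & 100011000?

AND: 1 only when both bits are 1
  011100000
& 100011000
-----------
  000000000
Decimal: 224 & 280 = 0



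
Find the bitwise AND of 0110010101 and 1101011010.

AND: 1 only when both bits are 1
  0110010101
& 1101011010
------------
  0100010000
Decimal: 405 & 858 = 272



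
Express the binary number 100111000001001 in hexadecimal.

Group into 4-bit nibbles from right:
  0100 = 4
  1110 = E
  0000 = 0
  1001 = 9
Result: 4E09



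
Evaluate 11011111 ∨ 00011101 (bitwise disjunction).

OR: 1 when either bit is 1
  11011111
| 00011101
----------
  11011111
Decimal: 223 | 29 = 223



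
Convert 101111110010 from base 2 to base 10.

Sum of powers of 2 for each 1-bit:
2^1 + 2^4 + 2^5 + 2^6 + 2^7 + 2^8 + 2^9 + 2^11
= 2 + 16 + 32 + 64 + 128 + 256 + 512 + 2048
= 3058



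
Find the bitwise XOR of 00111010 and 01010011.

XOR: 1 when bits differ
  00111010
^ 01010011
----------
  01101001
Decimal: 58 ^ 83 = 105



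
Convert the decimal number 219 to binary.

Using repeated division by 2:
219 ÷ 2 = 109 remainder 1
109 ÷ 2 = 54 remainder 1
54 ÷ 2 = 27 remainder 0
27 ÷ 2 = 13 remainder 1
13 ÷ 2 = 6 remainder 1
6 ÷ 2 = 3 remainder 0
3 ÷ 2 = 1 remainder 1
1 ÷ 2 = 0 remainder 1
Reading remainders bottom to top: 11011011



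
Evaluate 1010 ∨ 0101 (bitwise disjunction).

OR: 1 when either bit is 1
  1010
| 0101
------
  1111
Decimal: 10 | 5 = 15



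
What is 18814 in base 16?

Using repeated division by 16 (digits 10–15 are A–F):
18814 ÷ 16 = 1175 remainder 14 (E)
1175 ÷ 16 = 73 remainder 7
73 ÷ 16 = 4 remainder 9
4 ÷ 16 = 0 remainder 4
Reading remainders bottom to top: 497E



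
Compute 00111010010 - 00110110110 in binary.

Method 1 - Direct subtraction (column by column from the right: bit − bit − borrow-in; if negative, add 2 and borrow 1 from the next column):
borrow: 00001111000
        00111010010
-       00110110110
-------------------
        00000011100

Method 2 - Add two's complement:
Two's complement of 00110110110: invert → 11001001001, add 1 → 11001001010
  00111010010
+ 11001001010
-------------
 100000011100  (end carry out of the top bit = 1)
Discarding the end carry: 00000011100
Decimal check:
  00111010010 = 256 + 128 + 64 + 16 + 2 = 466
  00110110110 = 256 + 128 + 32 + 16 + 4 + 2 = 438
  466 - 438 = 28, and 00000011100 = 16 + 8 + 4 = 28 ✓



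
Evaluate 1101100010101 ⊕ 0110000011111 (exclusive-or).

XOR: 1 when bits differ
  1101100010101
^ 0110000011111
---------------
  1011100001010
Decimal: 6933 ^ 3103 = 5898



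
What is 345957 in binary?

Using repeated division by 2:
345957 ÷ 2 = 172978 remainder 1
172978 ÷ 2 = 86489 remainder 0
86489 ÷ 2 = 43244 remainder 1
43244 ÷ 2 = 21622 remainder 0
21622 ÷ 2 = 10811 remainder 0
10811 ÷ 2 = 5405 remainder 1
5405 ÷ 2 = 2702 remainder 1
2702 ÷ 2 = 1351 remainder 0
1351 ÷ 2 = 675 remainder 1
675 ÷ 2 = 337 remainder 1
337 ÷ 2 = 168 remainder 1
168 ÷ 2 = 84 remainder 0
84 ÷ 2 = 42 remainder 0
42 ÷ 2 = 21 remainder 0
21 ÷ 2 = 10 remainder 1
10 ÷ 2 = 5 remainder 0
5 ÷ 2 = 2 remainder 1
2 ÷ 2 = 1 remainder 0
1 ÷ 2 = 0 remainder 1
Reading remainders bottom to top: 1010100011101100101



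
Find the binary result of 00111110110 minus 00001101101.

Method 1 - Direct subtraction (column by column from the right: bit − bit − borrow-in; if negative, add 2 and borrow 1 from the next column):
borrow: 00000010010
        00111110110
-       00001101101
-------------------
        00110001001

Method 2 - Add two's complement:
Two's complement of 00001101101: invert → 11110010010, add 1 → 11110010011
  00111110110
+ 11110010011
-------------
 100110001001  (end carry out of the top bit = 1)
Discarding the end carry: 00110001001
Decimal check:
  00111110110 = 256 + 128 + 64 + 32 + 16 + 4 + 2 = 502
  00001101101 = 64 + 32 + 8 + 4 + 1 = 109
  502 - 109 = 393, and 00110001001 = 256 + 128 + 8 + 1 = 393 ✓



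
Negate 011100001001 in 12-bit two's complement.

Original: 011100001001
Step 1 - Invert all bits: 100011110110
Step 2 - Add 1: 100011110111
Verification: 011100001001 + 100011110111 = 1000000000000; discarding the end carry (carry out of the top bit) leaves the 12-bit value 000000000000, as required for x + (-x)



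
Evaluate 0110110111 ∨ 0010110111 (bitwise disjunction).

OR: 1 when either bit is 1
  0110110111
| 0010110111
------------
  0110110111
Decimal: 439 | 183 = 439



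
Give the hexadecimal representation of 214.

Using repeated division by 16 (digits 10–15 are A–F):
214 ÷ 16 = 13 remainder 6
13 ÷ 16 = 0 remainder 13 (D)
Reading remainders bottom to top: D6



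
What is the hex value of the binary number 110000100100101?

Group into 4-bit nibbles from right:
  0110 = 6
  0001 = 1
  0010 = 2
  0101 = 5
Result: 6125



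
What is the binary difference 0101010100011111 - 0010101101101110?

Method 1 - Direct subtraction (column by column from the right: bit − bit − borrow-in; if negative, add 2 and borrow 1 from the next column):
borrow: 0101011111000000
        0101010100011111
-       0010101101101110
------------------------
        0010100110110001

Method 2 - Add two's complement:
Two's complement of 0010101101101110: invert → 1101010010010001, add 1 → 1101010010010010
  0101010100011111
+ 1101010010010010
------------------
 10010100110110001  (end carry out of the top bit = 1)
Discarding the end carry: 0010100110110001
Decimal check:
  0101010100011111 = 16384 + 4096 + 1024 + 256 + 16 + 8 + 4 + 2 + 1 = 21791
  0010101101101110 = 8192 + 2048 + 512 + 256 + 64 + 32 + 8 + 4 + 2 = 11118
  21791 - 11118 = 10673, and 0010100110110001 = 8192 + 2048 + 256 + 128 + 32 + 16 + 1 = 10673 ✓



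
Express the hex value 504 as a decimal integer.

Expand by place value (powers of 16):
504 = 5 × 16^2 + 0 × 16^1 + 4 × 16^0
= 5 × 256 + 0 × 16 + 4 × 1
= 1280 + 0 + 4
= 1284



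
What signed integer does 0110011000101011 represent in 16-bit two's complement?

Binary: 0110011000101011
Sign bit: 0 (non-negative)
Read directly as an unsigned value:
0110011000101011 = 16384 + 8192 + 1024 + 512 + 32 + 8 + 2 + 1 = 26155
Value: 26155



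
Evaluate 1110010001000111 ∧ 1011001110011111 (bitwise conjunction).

AND: 1 only when both bits are 1
  1110010001000111
& 1011001110011111
------------------
  1010000000000111
Decimal: 58439 & 45983 = 40967



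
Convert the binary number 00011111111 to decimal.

Sum of powers of 2 for each 1-bit:
2^0 + 2^1 + 2^2 + 2^3 + 2^4 + 2^5 + 2^6 + 2^7
= 1 + 2 + 4 + 8 + 16 + 32 + 64 + 128
= 255



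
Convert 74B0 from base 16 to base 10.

Expand by place value (powers of 16):
Digit values: B = 11
74B0 = 7 × 16^3 + 4 × 16^2 + 11 × 16^1 + 0 × 16^0
= 7 × 4096 + 4 × 256 + 11 × 16 + 0 × 1
= 28672 + 1024 + 176 + 0
= 29872



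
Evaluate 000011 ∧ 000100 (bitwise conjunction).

AND: 1 only when both bits are 1
  000011
& 000100
--------
  000000
Decimal: 3 & 4 = 0



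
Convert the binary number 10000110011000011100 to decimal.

Sum of powers of 2 for each 1-bit:
2^2 + 2^3 + 2^4 + 2^9 + 2^10 + 2^13 + 2^14 + 2^19
= 4 + 8 + 16 + 512 + 1024 + 8192 + 16384 + 524288
= 550428



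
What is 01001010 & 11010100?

AND: 1 only when both bits are 1
  01001010
& 11010100
----------
  01000000
Decimal: 74 & 212 = 64



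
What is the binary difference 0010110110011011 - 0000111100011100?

Method 1 - Direct subtraction (column by column from the right: bit − bit − borrow-in; if negative, add 2 and borrow 1 from the next column):
borrow: 0011110011111000
        0010110110011011
-       0000111100011100
------------------------
        0001111001111111

Method 2 - Add two's complement:
Two's complement of 0000111100011100: invert → 1111000011100011, add 1 → 1111000011100100
  0010110110011011
+ 1111000011100100
------------------
 10001111001111111  (end carry out of the top bit = 1)
Discarding the end carry: 0001111001111111
Decimal check:
  0010110110011011 = 8192 + 2048 + 1024 + 256 + 128 + 16 + 8 + 2 + 1 = 11675
  0000111100011100 = 2048 + 1024 + 512 + 256 + 16 + 8 + 4 = 3868
  11675 - 3868 = 7807, and 0001111001111111 = 4096 + 2048 + 1024 + 512 + 64 + 32 + 16 + 8 + 4 + 2 + 1 = 7807 ✓



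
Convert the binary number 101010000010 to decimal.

Sum of powers of 2 for each 1-bit:
2^1 + 2^7 + 2^9 + 2^11
= 2 + 128 + 512 + 2048
= 2690



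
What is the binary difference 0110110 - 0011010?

Method 1 - Direct subtraction (column by column from the right: bit − bit − borrow-in; if negative, add 2 and borrow 1 from the next column):
borrow: 0110000
        0110110
-       0011010
---------------
        0011100

Method 2 - Add two's complement:
Two's complement of 0011010: invert → 1100101, add 1 → 1100110
  0110110
+ 1100110
---------
 10011100  (end carry out of the top bit = 1)
Discarding the end carry: 0011100
Decimal check:
  0110110 = 32 + 16 + 4 + 2 = 54
  0011010 = 16 + 8 + 2 = 26
  54 - 26 = 28, and 0011100 = 16 + 8 + 4 = 28 ✓

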